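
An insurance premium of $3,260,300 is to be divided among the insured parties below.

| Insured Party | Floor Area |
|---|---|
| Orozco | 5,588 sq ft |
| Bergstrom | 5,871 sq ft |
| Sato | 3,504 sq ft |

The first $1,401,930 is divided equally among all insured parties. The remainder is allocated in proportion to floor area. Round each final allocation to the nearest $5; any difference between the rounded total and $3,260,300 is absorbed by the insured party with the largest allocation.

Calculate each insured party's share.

$1,401,930 shared equally gives $467,310 per insured party.
Remainder $1,858,370 by floor area (total 14,963): Orozco 694,016.68 → $694,015; Bergstrom 729,164.62 → $729,165; Sato 435,188.70 → $435,190.
Totals: Orozco $467,310 + $694,015 = $1,161,325; Bergstrom $467,310 + $729,165 = $1,196,475; Sato $467,310 + $435,190 = $902,500.

Orozco: $1,161,325 | Bergstrom: $1,196,475 | Sato: $902,500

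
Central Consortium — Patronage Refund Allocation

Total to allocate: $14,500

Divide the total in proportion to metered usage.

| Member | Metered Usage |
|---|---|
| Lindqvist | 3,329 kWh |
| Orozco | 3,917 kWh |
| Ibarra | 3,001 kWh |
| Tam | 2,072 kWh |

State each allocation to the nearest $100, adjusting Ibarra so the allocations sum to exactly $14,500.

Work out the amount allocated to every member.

Lindqvist: $3,900; Orozco: $4,600; Ibarra: $3,600; Tam: $2,400

Combined metered usage = 12,319.
Unrounded shares: Lindqvist 3,329/12,319 × $14,500 = 3,918.38; Orozco 3,917/12,319 × $14,500 = 4,610.48; Ibarra 3,001/12,319 × $14,500 = 3,532.31; Tam 2,072/12,319 × $14,500 = 2,438.83.
At nearest $100: Lindqvist $3,900; Orozco $4,600; Ibarra $3,500; Tam $2,400. Sum = $14,400.
Difference $14,500 − $14,400 = +$100 applied to Ibarra: Ibarra becomes $3,600.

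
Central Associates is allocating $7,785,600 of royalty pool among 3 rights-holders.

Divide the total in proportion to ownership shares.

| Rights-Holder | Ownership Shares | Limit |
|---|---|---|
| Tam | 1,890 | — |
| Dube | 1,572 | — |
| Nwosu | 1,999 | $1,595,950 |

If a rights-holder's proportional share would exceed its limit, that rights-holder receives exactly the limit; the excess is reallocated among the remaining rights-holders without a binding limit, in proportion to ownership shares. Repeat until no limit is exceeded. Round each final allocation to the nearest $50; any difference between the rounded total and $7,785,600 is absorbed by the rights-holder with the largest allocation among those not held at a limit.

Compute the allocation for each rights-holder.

Tam: $3,379,100; Dube: $2,810,550; Nwosu: $1,595,950

Combined ownership shares = 5,461.
Pro-rata shares before constraints: Tam 2,694,521.88; Dube 2,241,157.88; Nwosu 2,849,920.23.
Cap binds for Nwosu ($1,595,950); balance $6,189,650 reallocated over remaining ownership shares 3,462.
Shares after redistribution: Tam 3,379,098.35 → $3,379,100; Dube 2,810,551.65 → $2,810,550.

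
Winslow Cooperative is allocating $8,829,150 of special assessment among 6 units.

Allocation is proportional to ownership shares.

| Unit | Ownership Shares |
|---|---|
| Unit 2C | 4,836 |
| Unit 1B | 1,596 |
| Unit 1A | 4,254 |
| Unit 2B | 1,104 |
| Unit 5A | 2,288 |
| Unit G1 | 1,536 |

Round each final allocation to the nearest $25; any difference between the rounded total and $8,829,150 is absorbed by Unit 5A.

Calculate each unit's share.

Sum of ownership shares: 15,614.
Unrounded shares: Unit 2C 4,836/15,614 × $8,829,150 = 2,734,582.39; Unit 1B 1,596/15,614 × $8,829,150 = 902,480.04; Unit 1A 4,254/15,614 × $8,829,150 = 2,405,482.52; Unit 2B 1,104/15,614 × $8,829,150 = 624,271.91; Unit 5A 2,288/15,614 × $8,829,150 = 1,293,780.91; Unit G1 1,536/15,614 × $8,829,150 = 868,552.22.
After rounding ($25): Unit 2C $2,734,575; Unit 1B $902,475; Unit 1A $2,405,475; Unit 2B $624,275; Unit 5A $1,293,775; Unit G1 $868,550. Sum = $8,829,125.
Difference $8,829,150 − $8,829,125 = +$25 applied to Unit 5A: Unit 5A becomes $1,293,800.

Unit 2C: $2,734,575; Unit 1B: $902,475; Unit 1A: $2,405,475; Unit 2B: $624,275; Unit 5A: $1,293,800; Unit G1: $868,550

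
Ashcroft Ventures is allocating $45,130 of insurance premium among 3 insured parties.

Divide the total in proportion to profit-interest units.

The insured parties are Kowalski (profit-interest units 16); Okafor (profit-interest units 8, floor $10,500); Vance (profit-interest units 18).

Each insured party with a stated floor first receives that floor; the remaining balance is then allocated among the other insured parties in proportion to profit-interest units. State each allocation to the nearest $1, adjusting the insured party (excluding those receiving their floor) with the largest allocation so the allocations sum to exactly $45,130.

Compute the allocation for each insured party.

Kowalski: $16,296; Okafor: $10,500; Vance: $18,334

Fund the minimums — Okafor $10,500. Residual $34,630.
Residual split over remaining profit-interest units 34: Kowalski 16,296.47 → $16,296; Vance 18,333.53 → $18,334.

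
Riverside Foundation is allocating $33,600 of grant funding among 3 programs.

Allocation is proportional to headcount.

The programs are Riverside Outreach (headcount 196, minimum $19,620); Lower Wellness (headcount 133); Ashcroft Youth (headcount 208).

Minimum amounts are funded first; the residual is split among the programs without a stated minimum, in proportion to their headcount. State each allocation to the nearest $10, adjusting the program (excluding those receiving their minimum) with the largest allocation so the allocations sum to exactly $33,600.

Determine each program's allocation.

Guaranteed amounts: Riverside Outreach $19,620. Residual $13,980.
Residual split over remaining headcount 341: Lower Wellness 5,452.61 → $5,450; Ashcroft Youth 8,527.39 → $8,530.

Riverside Outreach: $19,620 | Lower Wellness: $5,450 | Ashcroft Youth: $8,530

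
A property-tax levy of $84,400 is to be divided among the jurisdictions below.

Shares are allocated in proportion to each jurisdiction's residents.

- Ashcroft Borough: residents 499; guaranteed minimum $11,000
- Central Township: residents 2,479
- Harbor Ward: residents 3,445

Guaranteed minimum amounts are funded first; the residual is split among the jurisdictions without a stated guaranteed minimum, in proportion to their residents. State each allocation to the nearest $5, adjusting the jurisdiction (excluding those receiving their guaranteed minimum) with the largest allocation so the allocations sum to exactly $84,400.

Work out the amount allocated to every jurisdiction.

Fund the minimums — Ashcroft Borough $11,000. Balance $73,400.
Balance split over remaining residents 5,924: Central Township 30,715.50 → $30,715; Harbor Ward 42,684.50 → $42,685.

Ashcroft Borough: $11,000; Central Township: $30,715; Harbor Ward: $42,685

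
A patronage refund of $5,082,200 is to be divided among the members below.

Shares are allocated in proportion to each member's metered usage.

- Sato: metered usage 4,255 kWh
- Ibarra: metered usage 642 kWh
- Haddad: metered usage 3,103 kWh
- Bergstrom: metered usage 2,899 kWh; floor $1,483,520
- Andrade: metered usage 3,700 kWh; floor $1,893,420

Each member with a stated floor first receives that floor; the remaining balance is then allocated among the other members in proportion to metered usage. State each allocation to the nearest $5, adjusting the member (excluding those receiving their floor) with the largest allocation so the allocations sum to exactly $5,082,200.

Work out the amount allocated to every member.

Minimums first: Bergstrom $1,483,520; Andrade $1,893,420. Balance $1,705,260.
Balance split over remaining metered usage 8,000: Sato 906,985.16 → $906,985; Ibarra 136,847.11 → $136,845; Haddad 661,427.72 → $661,430.

Sato: $906,985 · Ibarra: $136,845 · Haddad: $661,430 · Bergstrom: $1,483,520 · Andrade: $1,893,420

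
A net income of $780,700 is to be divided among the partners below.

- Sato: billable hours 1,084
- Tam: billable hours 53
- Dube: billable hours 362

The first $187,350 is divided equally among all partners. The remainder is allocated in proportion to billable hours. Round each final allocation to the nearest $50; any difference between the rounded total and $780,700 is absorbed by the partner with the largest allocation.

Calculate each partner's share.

First tranche $187,350 split equally: $62,450 each.
Remainder $593,350 by billable hours (total 1,499): Sato 429,080.32 → $429,100; Tam 20,979.02 → $21,000; Dube 143,290.66 → $143,300.
Rounding difference −$50 on remainder applied to Sato.
Totals: Sato $62,450 + $429,050 = $491,500; Tam $62,450 + $21,000 = $83,450; Dube $62,450 + $143,300 = $205,750.

Sato: $491,500 | Tam: $83,450 | Dube: $205,750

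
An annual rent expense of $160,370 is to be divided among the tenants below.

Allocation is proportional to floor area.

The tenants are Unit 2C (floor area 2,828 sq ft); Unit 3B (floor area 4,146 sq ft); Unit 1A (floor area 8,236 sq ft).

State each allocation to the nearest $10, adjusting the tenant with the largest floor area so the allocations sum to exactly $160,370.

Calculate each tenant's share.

Total floor area = 2,828 + 4,146 + 8,236 = 15,210.
Unrounded shares: Unit 2C 29,817.64; Unit 3B 43,714.27; Unit 1A 86,838.09.
After rounding ($10): Unit 2C $29,820; Unit 3B $43,710; Unit 1A $86,840. Sum = $160,370.
No rounding difference to absorb.

Unit 2C: $29,820; Unit 3B: $43,710; Unit 1A: $86,840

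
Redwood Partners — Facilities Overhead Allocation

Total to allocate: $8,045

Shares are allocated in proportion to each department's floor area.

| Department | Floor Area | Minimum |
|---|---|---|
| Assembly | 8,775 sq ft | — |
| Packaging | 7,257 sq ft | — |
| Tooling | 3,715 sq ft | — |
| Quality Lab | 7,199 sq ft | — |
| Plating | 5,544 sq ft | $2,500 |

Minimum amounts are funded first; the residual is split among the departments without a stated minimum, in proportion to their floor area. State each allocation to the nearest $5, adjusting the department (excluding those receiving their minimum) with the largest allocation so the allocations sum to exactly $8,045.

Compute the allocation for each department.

Guaranteed amounts: Plating $2,500. Balance $5,545.
Balance split over remaining floor area 26,946: Assembly 1,805.74 → $1,805; Packaging 1,493.36 → $1,495; Tooling 764.48 → $765; Quality Lab 1,481.42 → $1,480.

Assembly: $1,805; Packaging: $1,495; Tooling: $765; Quality Lab: $1,480; Plating: $2,500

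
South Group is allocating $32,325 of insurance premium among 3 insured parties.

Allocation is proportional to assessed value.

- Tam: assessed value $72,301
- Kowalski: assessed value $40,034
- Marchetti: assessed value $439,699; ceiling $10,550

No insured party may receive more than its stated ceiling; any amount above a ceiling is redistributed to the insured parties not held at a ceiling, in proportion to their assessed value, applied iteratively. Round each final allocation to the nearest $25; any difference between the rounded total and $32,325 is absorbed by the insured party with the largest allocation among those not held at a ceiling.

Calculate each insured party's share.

Tam: $14,025 · Kowalski: $7,750 · Marchetti: $10,550

Combined assessed value = 552,034.
Unconstrained shares: Tam 4,233.67; Kowalski 2,344.24; Marchetti 25,747.09.
Held at cap: Marchetti ($10,550); remaining pool $21,775 reallocated over remaining assessed value 112,335.
Shares after redistribution: Tam 14,014.82 → $14,025; Kowalski 7,760.18 → $7,750.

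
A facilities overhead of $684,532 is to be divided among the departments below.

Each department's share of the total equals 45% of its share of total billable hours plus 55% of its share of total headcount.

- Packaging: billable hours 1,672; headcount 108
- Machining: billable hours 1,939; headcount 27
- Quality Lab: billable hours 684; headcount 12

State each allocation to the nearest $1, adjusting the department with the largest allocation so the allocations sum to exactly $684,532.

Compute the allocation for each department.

Totals — billable hours 4,295, headcount 147.
Combined weights (45% billable hours + 55% headcount): Packaging 0.5793; Machining 0.3042; Quality Lab 0.1166.
Pro-rata amounts: Packaging 396,523.43; Machining 208,217.68; Quality Lab 79,790.89.
After rounding ($1): Packaging $396,523; Machining $208,218; Quality Lab $79,791. Sum = $684,532.
Sum already equals the total — no adjustment.

Packaging: $396,523 · Machining: $208,218 · Quality Lab: $79,791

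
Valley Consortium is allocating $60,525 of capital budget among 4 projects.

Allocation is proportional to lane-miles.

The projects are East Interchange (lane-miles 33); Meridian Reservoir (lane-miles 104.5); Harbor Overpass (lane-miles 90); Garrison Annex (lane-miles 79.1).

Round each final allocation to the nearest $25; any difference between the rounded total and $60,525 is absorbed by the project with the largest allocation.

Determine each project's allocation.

Total lane-miles = 306.6.
Pro-rata amounts: East Interchange 33/306.6 × $60,525 = 6,514.43; Meridian Reservoir 104.5/306.6 × $60,525 = 20,629.04; Harbor Overpass 90/306.6 × $60,525 = 17,766.63; Garrison Annex 79.1/306.6 × $60,525 = 15,614.90.
After rounding ($25): East Interchange $6,525; Meridian Reservoir $20,625; Harbor Overpass $17,775; Garrison Annex $15,625. Sum = $60,550.
Difference $60,525 − $60,550 = −$25 applied to largest allocation (Meridian Reservoir): Meridian Reservoir becomes $20,600.

East Interchange: $6,525 | Meridian Reservoir: $20,600 | Harbor Overpass: $17,775 | Garrison Annex: $15,625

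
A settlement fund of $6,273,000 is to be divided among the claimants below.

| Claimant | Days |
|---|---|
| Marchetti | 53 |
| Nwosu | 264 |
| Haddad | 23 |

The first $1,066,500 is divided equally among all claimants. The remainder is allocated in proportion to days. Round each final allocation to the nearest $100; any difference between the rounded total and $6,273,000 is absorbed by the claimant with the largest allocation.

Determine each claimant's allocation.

Marchetti: $1,167,100 · Nwosu: $4,398,200 · Haddad: $707,700

First tranche $1,066,500 split equally: $355,500 each.
Remainder $5,206,500 by days (total 340): Marchetti 811,601.47 → $811,600; Nwosu 4,042,694.12 → $4,042,700; Haddad 352,204.41 → $352,200.
Totals: Marchetti $355,500 + $811,600 = $1,167,100; Nwosu $355,500 + $4,042,700 = $4,398,200; Haddad $355,500 + $352,200 = $707,700.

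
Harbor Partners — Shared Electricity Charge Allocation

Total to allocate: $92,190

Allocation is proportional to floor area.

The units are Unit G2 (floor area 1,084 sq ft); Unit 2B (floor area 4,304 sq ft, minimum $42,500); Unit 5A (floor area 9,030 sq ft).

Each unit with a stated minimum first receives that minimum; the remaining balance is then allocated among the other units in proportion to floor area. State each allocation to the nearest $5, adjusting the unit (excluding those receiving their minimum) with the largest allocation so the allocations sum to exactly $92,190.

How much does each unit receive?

Unit G2: $5,325; Unit 2B: $42,500; Unit 5A: $44,365

Guaranteed amounts: Unit 2B $42,500. Balance $49,690.
Balance split over remaining floor area 10,114: Unit G2 5,325.68 → $5,325; Unit 5A 44,364.32 → $44,365.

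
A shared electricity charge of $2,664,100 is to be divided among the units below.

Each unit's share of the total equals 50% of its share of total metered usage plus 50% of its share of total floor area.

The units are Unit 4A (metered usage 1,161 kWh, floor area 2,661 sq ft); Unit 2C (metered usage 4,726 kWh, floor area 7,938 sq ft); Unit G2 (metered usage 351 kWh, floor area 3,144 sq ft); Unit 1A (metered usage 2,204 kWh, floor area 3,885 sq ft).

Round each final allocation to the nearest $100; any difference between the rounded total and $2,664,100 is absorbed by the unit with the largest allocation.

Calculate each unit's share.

Metered usage total 8,442; floor area total 17,628.
Blended shares (50% metered usage + 50% floor area): Unit 4A 0.1442; Unit 2C 0.5051; Unit G2 0.1100; Unit 1A 0.2407.
Proportional shares: Unit 4A 384,269.36; Unit 2C 1,345,538.71; Unit G2 292,958.35; Unit 1A 641,333.58.
Rounded to nearest $100: Unit 4A $384,300; Unit 2C $1,345,500; Unit G2 $293,000; Unit 1A $641,300. Sum = $2,664,100.
Sum already equals the total — no adjustment.

Unit 4A: $384,300 | Unit 2C: $1,345,500 | Unit G2: $293,000 | Unit 1A: $641,300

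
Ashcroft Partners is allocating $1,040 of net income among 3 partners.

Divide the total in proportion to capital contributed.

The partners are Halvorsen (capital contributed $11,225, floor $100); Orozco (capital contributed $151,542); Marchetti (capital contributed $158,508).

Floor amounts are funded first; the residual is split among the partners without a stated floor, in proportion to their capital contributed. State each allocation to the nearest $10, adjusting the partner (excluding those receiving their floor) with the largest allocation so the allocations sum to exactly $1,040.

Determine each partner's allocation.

Halvorsen: $100 · Orozco: $460 · Marchetti: $480

Guaranteed amounts: Halvorsen $100. Balance $940.
Balance split over remaining capital contributed 310,050: Orozco 459.44 → $460; Marchetti 480.56 → $480.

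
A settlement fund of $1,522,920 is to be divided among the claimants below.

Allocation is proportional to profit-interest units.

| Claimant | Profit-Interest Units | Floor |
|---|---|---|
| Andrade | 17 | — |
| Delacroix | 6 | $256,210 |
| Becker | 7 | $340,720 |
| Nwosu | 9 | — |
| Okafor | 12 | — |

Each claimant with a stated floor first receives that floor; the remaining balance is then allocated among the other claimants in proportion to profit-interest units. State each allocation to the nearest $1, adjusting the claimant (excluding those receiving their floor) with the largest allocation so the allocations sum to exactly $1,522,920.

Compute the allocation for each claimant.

Minimums first: Delacroix $256,210; Becker $340,720. Residual $925,990.
Residual split over remaining profit-interest units 38: Andrade 414,258.68 → $414,259; Nwosu 219,313.42 → $219,313; Okafor 292,417.89 → $292,418.

Andrade: $414,259 | Delacroix: $256,210 | Becker: $340,720 | Nwosu: $219,313 | Okafor: $292,418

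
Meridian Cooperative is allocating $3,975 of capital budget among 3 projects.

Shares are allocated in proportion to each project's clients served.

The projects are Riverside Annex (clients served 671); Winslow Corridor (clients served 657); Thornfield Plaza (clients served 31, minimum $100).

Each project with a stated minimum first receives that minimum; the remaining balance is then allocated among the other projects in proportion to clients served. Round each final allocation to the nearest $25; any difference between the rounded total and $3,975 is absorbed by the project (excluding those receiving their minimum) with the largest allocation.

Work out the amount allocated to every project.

Riverside Annex: $1,950 | Winslow Corridor: $1,925 | Thornfield Plaza: $100

Minimums first: Thornfield Plaza $100. Remaining pool $3,875.
Remaining pool split over remaining clients served 1,328: Riverside Annex 1,957.93 → $1,950; Winslow Corridor 1,917.07 → $1,925.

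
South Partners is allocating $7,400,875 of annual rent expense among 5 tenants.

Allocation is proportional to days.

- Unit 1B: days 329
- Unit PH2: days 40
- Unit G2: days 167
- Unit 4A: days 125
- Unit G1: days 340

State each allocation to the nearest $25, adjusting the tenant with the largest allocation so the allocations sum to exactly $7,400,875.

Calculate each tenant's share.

Sum of days: 1,001.
Proportional shares: Unit 1B 329/1,001 × $7,400,875 = 2,432,455.42; Unit PH2 40/1,001 × $7,400,875 = 295,739.26; Unit G2 167/1,001 × $7,400,875 = 1,234,711.41; Unit 4A 125/1,001 × $7,400,875 = 924,185.19; Unit G1 340/1,001 × $7,400,875 = 2,513,783.72.
Rounded to nearest $25: Unit 1B $2,432,450; Unit PH2 $295,750; Unit G2 $1,234,700; Unit 4A $924,175; Unit G1 $2,513,775. Sum = $7,400,850.
Difference $7,400,875 − $7,400,850 = +$25 applied to largest allocation (Unit G1): Unit G1 becomes $2,513,800.

Unit 1B: $2,432,450 | Unit PH2: $295,750 | Unit G2: $1,234,700 | Unit 4A: $924,175 | Unit G1: $2,513,800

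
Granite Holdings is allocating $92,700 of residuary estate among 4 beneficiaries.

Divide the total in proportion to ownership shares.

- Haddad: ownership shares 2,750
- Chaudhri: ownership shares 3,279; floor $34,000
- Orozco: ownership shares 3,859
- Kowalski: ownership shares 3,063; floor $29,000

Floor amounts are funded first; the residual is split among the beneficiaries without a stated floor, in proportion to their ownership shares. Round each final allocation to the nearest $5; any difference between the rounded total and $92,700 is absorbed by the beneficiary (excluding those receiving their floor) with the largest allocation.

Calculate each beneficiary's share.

Guaranteed amounts: Chaudhri $34,000; Kowalski $29,000. Residual $29,700.
Residual split over remaining ownership shares 6,609: Haddad 12,358.15 → $12,360; Orozco 17,341.85 → $17,340.

Haddad: $12,360; Chaudhri: $34,000; Orozco: $17,340; Kowalski: $29,000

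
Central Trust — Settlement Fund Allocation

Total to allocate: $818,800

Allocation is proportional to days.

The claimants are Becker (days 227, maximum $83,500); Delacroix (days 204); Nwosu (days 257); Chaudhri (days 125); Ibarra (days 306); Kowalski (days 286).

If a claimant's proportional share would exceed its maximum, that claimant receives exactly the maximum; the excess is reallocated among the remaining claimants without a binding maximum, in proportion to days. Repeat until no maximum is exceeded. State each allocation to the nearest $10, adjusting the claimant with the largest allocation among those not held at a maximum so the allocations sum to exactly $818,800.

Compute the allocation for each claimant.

Combined days = 1,405.
Pro-rata shares before constraints: Becker 132,290.11; Delacroix 118,886.26; Nwosu 149,773.38; Chaudhri 72,846.98; Ibarra 178,329.40; Kowalski 166,673.88.
Held at cap: Becker ($83,500); remaining pool $735,300 reallocated over remaining days 1,178.
Remaining shares: Delacroix 127,335.48 → $127,340; Nwosu 160,417.74 → $160,420; Chaudhri 78,024.19 → $78,020; Ibarra 191,003.23 → $191,000; Kowalski 178,519.35 → $178,520.

Becker: $83,500; Delacroix: $127,340; Nwosu: $160,420; Chaudhri: $78,020; Ibarra: $191,000; Kowalski: $178,520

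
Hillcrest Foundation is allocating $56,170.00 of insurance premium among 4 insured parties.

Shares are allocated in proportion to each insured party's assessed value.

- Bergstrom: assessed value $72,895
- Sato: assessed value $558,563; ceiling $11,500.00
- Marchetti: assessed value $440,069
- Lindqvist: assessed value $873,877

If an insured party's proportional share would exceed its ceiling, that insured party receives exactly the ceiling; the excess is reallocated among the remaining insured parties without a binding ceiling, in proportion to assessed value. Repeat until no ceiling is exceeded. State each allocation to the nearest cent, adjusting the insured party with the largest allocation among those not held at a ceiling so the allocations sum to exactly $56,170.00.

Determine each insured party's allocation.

Bergstrom: $2,347.94 | Sato: $11,500.00 | Marchetti: $14,174.58 | Lindqvist: $28,147.48

Combined assessed value = 1,945,404.
Pro-rata shares before constraints: Bergstrom 2,104.7105; Sato 16,127.4901; Marchetti 12,706.1915; Lindqvist 25,231.6080.
Held at cap: Sato ($11,500.00); balance $44,670.00 reallocated over remaining assessed value 1,386,841.
Shares after redistribution: Bergstrom 2,347.9401 → $2,347.94; Marchetti 14,174.5753 → $14,174.58; Lindqvist 28,147.4845 → $28,147.48.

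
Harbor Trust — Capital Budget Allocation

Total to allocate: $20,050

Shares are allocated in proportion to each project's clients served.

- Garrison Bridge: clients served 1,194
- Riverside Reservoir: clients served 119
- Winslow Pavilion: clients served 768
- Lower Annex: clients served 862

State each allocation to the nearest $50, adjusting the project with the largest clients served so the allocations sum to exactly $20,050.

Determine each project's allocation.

Total clients served = 1,194 + 119 + 768 + 862 = 2,943.
Pro-rata amounts: Garrison Bridge 8,134.45; Riverside Reservoir 810.72; Winslow Pavilion 5,232.21; Lower Annex 5,872.61.
Rounded to nearest $50: Garrison Bridge $8,150; Riverside Reservoir $800; Winslow Pavilion $5,250; Lower Annex $5,850. Sum = $20,050.
No rounding difference to absorb.

Garrison Bridge: $8,150; Riverside Reservoir: $800; Winslow Pavilion: $5,250; Lower Annex: $5,850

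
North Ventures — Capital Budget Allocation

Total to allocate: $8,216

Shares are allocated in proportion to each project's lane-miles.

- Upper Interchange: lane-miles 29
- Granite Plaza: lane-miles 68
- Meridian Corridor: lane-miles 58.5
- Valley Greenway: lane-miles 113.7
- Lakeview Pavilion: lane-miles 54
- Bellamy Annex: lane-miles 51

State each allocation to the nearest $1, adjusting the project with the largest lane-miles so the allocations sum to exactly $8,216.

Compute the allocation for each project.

Combined lane-miles = 29 + 68 + 58.5 + 113.7 + 54 + 51 = 374.2.
Unrounded shares: Upper Interchange 636.73; Granite Plaza 1,493.02; Meridian Corridor 1,284.44; Valley Greenway 2,496.42; Lakeview Pavilion 1,185.63; Bellamy Annex 1,119.76.
At nearest $1: Upper Interchange $637; Granite Plaza $1,493; Meridian Corridor $1,284; Valley Greenway $2,496; Lakeview Pavilion $1,186; Bellamy Annex $1,120. Sum = $8,216.
Rounded total matches; no reconciliation needed.

Upper Interchange: $637 | Granite Plaza: $1,493 | Meridian Corridor: $1,284 | Valley Greenway: $2,496 | Lakeview Pavilion: $1,186 | Bellamy Annex: $1,120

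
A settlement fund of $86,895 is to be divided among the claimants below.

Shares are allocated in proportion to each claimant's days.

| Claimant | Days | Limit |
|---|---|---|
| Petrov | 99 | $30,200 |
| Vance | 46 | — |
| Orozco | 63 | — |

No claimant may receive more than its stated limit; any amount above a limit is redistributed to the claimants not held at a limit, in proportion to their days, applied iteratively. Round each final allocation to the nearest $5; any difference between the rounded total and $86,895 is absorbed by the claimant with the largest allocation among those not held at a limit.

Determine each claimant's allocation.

Combined days = 208.
Proportional shares (ignoring caps): Petrov 41,358.68; Vance 19,217.16; Orozco 26,319.16.
Cap binds for Petrov ($30,200); residual $56,695 reallocated over remaining days 109.
Shares after redistribution: Vance 23,926.33 → $23,925; Orozco 32,768.67 → $32,770.

Petrov: $30,200; Vance: $23,925; Orozco: $32,770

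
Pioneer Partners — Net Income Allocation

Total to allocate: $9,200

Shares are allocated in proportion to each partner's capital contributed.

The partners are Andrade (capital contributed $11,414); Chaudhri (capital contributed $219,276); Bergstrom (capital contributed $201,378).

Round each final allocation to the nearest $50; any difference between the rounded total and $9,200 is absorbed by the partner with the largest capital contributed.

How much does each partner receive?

Andrade: $250; Chaudhri: $4,650; Bergstrom: $4,300

Total capital contributed = 11,414 + 219,276 + 201,378 = 432,068.
Unrounded shares: Andrade 243.04; Chaudhri 4,669.03; Bergstrom 4,287.93.
At nearest $50: Andrade $250; Chaudhri $4,650; Bergstrom $4,300. Sum = $9,200.
No rounding difference to absorb.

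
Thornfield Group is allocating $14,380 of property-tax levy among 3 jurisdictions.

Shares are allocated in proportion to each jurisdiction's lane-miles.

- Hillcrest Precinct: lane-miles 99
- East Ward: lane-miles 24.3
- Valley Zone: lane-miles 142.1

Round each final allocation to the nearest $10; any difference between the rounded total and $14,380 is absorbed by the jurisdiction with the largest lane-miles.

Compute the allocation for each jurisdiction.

Hillcrest Precinct: $5,360 · East Ward: $1,320 · Valley Zone: $7,700

Lane-miles total: 99 + 24.3 + 142.1 = 265.4.
Raw shares: Hillcrest Precinct 5,364.05; East Ward 1,316.63; Valley Zone 7,699.31.
Rounded to nearest $10: Hillcrest Precinct $5,360; East Ward $1,320; Valley Zone $7,700. Sum = $14,380.
Sum already equals the total — no adjustment.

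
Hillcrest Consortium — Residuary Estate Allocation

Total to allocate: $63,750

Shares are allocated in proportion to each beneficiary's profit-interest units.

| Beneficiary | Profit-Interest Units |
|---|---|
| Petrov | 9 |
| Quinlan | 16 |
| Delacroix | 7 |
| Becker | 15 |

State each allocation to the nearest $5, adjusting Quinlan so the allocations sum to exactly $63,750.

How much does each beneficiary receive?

Combined profit-interest units = 47.
Raw shares: Petrov 9/47 × $63,750 = 12,207.45; Quinlan 16/47 × $63,750 = 21,702.13; Delacroix 7/47 × $63,750 = 9,494.68; Becker 15/47 × $63,750 = 20,345.74.
After rounding ($5): Petrov $12,205; Quinlan $21,700; Delacroix $9,495; Becker $20,345. Sum = $63,745.
Difference $63,750 − $63,745 = +$5 applied to Quinlan: Quinlan becomes $21,705.

Petrov: $12,205 · Quinlan: $21,705 · Delacroix: $9,495 · Becker: $20,345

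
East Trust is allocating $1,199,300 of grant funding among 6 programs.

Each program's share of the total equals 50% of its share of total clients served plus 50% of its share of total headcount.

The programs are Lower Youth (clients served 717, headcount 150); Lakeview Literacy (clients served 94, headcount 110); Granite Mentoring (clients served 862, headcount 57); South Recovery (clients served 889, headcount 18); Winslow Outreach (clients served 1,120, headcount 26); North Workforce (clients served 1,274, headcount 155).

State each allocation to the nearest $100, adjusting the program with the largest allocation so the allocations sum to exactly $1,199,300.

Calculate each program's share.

Clients served total 4,956; headcount total 516.
Composite weights (50% clients served + 50% headcount): Lower Youth 0.2177; Lakeview Literacy 0.1161; Granite Mentoring 0.1422; South Recovery 0.1071; Winslow Outreach 0.1382; North Workforce 0.2787.
Pro-rata amounts: Lower Youth 261,070.10; Lakeview Literacy 139,205.87; Granite Mentoring 170,537.88; South Recovery 128,482.36; Winslow Outreach 165,729.05; North Workforce 334,274.74.
Rounded to nearest $100: Lower Youth $261,100; Lakeview Literacy $139,200; Granite Mentoring $170,500; South Recovery $128,500; Winslow Outreach $165,700; North Workforce $334,300. Sum = $1,199,300.
Rounded total matches; no reconciliation needed.

Lower Youth: $261,100 · Lakeview Literacy: $139,200 · Granite Mentoring: $170,500 · South Recovery: $128,500 · Winslow Outreach: $165,700 · North Workforce: $334,300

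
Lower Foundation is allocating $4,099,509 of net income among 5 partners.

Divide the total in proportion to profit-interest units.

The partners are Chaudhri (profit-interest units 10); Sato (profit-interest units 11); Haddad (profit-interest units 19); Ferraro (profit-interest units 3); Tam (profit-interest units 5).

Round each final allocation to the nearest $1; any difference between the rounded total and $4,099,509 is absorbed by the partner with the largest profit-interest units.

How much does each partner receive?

Profit-interest units total: 48.
Unrounded shares: Chaudhri 10/48 × $4,099,509 = 854,064.38; Sato 11/48 × $4,099,509 = 939,470.81; Haddad 19/48 × $4,099,509 = 1,622,722.31; Ferraro 3/48 × $4,099,509 = 256,219.31; Tam 5/48 × $4,099,509 = 427,032.19.
After rounding ($1): Chaudhri $854,064; Sato $939,471; Haddad $1,622,722; Ferraro $256,219; Tam $427,032. Sum = $4,099,508.
Difference $4,099,509 − $4,099,508 = +$1 applied to largest profit-interest units (Haddad): Haddad becomes $1,622,723.

Chaudhri: $854,064 · Sato: $939,471 · Haddad: $1,622,723 · Ferraro: $256,219 · Tam: $427,032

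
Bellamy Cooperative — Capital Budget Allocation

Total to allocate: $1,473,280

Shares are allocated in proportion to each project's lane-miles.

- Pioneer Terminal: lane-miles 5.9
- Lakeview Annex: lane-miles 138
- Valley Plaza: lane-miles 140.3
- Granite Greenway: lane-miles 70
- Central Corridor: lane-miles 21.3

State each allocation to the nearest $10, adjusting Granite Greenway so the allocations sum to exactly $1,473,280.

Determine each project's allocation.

Pioneer Terminal: $23,150 | Lakeview Annex: $541,450 | Valley Plaza: $550,470 | Granite Greenway: $274,640 | Central Corridor: $83,570

Lane-miles total: 375.5.
Raw shares: Pioneer Terminal 5.9/375.5 × $1,473,280 = 23,148.74; Lakeview Annex 138/375.5 × $1,473,280 = 541,445.11; Valley Plaza 140.3/375.5 × $1,473,280 = 550,469.20; Granite Greenway 70/375.5 × $1,473,280 = 274,646.07; Central Corridor 21.3/375.5 × $1,473,280 = 83,570.88.
Rounded to nearest $10: Pioneer Terminal $23,150; Lakeview Annex $541,450; Valley Plaza $550,470; Granite Greenway $274,650; Central Corridor $83,570. Sum = $1,473,290.
Difference $1,473,280 − $1,473,290 = −$10 applied to Granite Greenway: Granite Greenway becomes $274,640.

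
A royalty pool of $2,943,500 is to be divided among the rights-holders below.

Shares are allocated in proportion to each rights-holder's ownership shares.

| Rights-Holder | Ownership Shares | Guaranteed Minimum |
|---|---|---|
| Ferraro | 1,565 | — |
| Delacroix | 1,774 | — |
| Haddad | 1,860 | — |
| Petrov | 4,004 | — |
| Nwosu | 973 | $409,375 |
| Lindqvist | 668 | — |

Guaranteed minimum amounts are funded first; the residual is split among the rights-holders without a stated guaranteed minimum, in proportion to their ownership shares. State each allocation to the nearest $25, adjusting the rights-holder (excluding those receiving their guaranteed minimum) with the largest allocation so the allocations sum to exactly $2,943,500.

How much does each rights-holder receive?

Minimums first: Nwosu $409,375. Remaining pool $2,534,125.
Remaining pool split over remaining ownership shares 9,871: Ferraro 401,773.44 → $401,775; Delacroix 455,428.81 → $455,425; Haddad 477,507.09 → $477,500; Petrov 1,027,923.87 → $1,027,925; Lindqvist 171,491.79 → $171,500.

Ferraro: $401,775 · Delacroix: $455,425 · Haddad: $477,500 · Petrov: $1,027,925 · Nwosu: $409,375 · Lindqvist: $171,500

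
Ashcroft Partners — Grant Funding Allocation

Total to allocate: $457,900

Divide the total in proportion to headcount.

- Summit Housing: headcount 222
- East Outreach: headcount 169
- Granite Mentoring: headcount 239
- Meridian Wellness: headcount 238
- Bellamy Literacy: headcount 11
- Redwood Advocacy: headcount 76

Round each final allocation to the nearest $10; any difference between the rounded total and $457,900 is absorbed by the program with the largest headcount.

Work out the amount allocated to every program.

Combined headcount = 955.
Proportional shares: Summit Housing 222/955 × $457,900 = 106,443.77; East Outreach 169/955 × $457,900 = 81,031.52; Granite Mentoring 239/955 × $457,900 = 114,594.87; Meridian Wellness 238/955 × $457,900 = 114,115.39; Bellamy Literacy 11/955 × $457,900 = 5,274.24; Redwood Advocacy 76/955 × $457,900 = 36,440.21.
After rounding ($10): Summit Housing $106,440; East Outreach $81,030; Granite Mentoring $114,590; Meridian Wellness $114,120; Bellamy Literacy $5,270; Redwood Advocacy $36,440. Sum = $457,890.
Difference $457,900 − $457,890 = +$10 applied to largest headcount (Granite Mentoring): Granite Mentoring becomes $114,600.

Summit Housing: $106,440 | East Outreach: $81,030 | Granite Mentoring: $114,600 | Meridian Wellness: $114,120 | Bellamy Literacy: $5,270 | Redwood Advocacy: $36,440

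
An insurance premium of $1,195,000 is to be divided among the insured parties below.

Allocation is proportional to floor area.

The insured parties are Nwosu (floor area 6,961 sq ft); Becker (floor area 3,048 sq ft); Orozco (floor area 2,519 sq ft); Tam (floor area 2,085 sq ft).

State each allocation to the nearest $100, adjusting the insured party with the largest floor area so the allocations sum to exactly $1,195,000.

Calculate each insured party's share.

Nwosu: $569,200 · Becker: $249,300 · Orozco: $206,000 · Tam: $170,500

Floor area total: 6,961 + 3,048 + 2,519 + 2,085 = 14,613.
Raw shares: Nwosu 569,246.22; Becker 249,254.77; Orozco 205,995.00; Tam 170,504.00.
After rounding ($100): Nwosu $569,200; Becker $249,300; Orozco $206,000; Tam $170,500. Sum = $1,195,000.
No rounding difference to absorb.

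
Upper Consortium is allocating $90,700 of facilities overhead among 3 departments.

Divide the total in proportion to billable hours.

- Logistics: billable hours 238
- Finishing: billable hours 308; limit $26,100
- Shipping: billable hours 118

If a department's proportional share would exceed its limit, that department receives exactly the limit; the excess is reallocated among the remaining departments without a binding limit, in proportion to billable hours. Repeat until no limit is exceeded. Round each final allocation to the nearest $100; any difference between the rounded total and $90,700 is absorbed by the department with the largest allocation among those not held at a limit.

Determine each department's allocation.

Logistics: $43,200 | Finishing: $26,100 | Shipping: $21,400

Combined billable hours = 664.
Pro-rata shares before constraints: Logistics 32,509.94; Finishing 42,071.69; Shipping 16,118.37.
Held at cap: Finishing ($26,100); balance $64,600 reallocated over remaining billable hours 356.
Remaining shares: Logistics 43,187.64 → $43,200; Shipping 21,412.36 → $21,400.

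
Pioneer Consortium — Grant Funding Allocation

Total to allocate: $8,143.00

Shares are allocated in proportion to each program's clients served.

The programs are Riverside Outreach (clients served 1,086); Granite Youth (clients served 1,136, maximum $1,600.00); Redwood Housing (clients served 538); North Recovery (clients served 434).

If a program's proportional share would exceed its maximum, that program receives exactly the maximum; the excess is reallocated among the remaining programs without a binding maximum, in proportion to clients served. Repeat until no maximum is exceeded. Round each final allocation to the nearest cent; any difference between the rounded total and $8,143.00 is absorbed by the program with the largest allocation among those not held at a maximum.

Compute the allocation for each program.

Riverside Outreach: $3,452.72; Granite Youth: $1,600.00; Redwood Housing: $1,710.46; North Recovery: $1,379.82

Clients served total: 3,194.
Proportional shares (ignoring caps): Riverside Outreach 2,768.7220; Granite Youth 2,896.1954; Redwood Housing 1,371.6137; North Recovery 1,106.4690.
Capped: Granite Youth ($1,600.00); remaining pool $6,543.00 reallocated over remaining clients served 2,058.
Remaining shares: Riverside Outreach 3,452.7201 → $3,452.72; Redwood Housing 1,710.4636 → $1,710.46; North Recovery 1,379.8163 → $1,379.82.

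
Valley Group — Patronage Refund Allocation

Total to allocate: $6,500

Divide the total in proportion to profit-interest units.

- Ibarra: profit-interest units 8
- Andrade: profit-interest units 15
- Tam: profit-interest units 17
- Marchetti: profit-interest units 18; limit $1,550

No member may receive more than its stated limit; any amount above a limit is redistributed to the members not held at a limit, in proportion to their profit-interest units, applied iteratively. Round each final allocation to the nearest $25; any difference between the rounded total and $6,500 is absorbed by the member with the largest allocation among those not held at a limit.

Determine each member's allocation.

Ibarra: $1,000 · Andrade: $1,850 · Tam: $2,100 · Marchetti: $1,550

Combined profit-interest units = 58.
Unconstrained shares: Ibarra 896.55; Andrade 1,681.03; Tam 1,905.17; Marchetti 2,017.24.
Cap binds for Marchetti ($1,550); balance $4,950 reallocated over remaining profit-interest units 40.
Shares after redistribution: Ibarra 990.00 → $1,000; Andrade 1,856.25 → $1,850; Tam 2,103.75 → $2,100.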